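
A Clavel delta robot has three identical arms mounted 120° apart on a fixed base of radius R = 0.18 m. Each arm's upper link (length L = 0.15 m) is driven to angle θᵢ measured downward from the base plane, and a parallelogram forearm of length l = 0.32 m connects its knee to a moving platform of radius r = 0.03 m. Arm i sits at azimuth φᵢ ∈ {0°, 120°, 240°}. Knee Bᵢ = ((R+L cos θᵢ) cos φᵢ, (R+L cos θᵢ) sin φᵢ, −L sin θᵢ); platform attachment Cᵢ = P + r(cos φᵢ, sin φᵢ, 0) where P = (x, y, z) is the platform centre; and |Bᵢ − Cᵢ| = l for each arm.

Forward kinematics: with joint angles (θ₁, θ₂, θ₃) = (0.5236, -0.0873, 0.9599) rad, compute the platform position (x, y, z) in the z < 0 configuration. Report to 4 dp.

(-0.0003, 0.0811, -0.2067)

O1 = (0.2799·cos0.0°, 0.2799·sin0.0°, -0.0750) = (0.2799, 0.0000, -0.0750)
O2 = (0.2994·cos120.0°, 0.2994·sin120.0°, 0.0131) = (-0.1497, 0.2593, 0.0131)
arm 3 at φ=240.0°: ρ3 = 0.2360;  O3 = (-0.1180, -0.2044, -0.1229)
|O₂|²−|O₁|² = 0.0059;  |O₃|²−|O₁|² = -0.0132
[-0.8592 0.5186 0.1762]·P = 0.0059;  [-0.7958 -0.4088 -0.0957]·P = -0.0132
det = 0.7640;  x = 0.0058+0.0293z,  y = 0.0209+-0.2912z
quadratic in z: (1.0856)z²+(0.1218)z+(-0.0212)=0, √Δ=0.3270 → z ∈ {-0.2067, 0.0945}; z = -0.2067 (taking z<0)
x = -0.0003, y = 0.0811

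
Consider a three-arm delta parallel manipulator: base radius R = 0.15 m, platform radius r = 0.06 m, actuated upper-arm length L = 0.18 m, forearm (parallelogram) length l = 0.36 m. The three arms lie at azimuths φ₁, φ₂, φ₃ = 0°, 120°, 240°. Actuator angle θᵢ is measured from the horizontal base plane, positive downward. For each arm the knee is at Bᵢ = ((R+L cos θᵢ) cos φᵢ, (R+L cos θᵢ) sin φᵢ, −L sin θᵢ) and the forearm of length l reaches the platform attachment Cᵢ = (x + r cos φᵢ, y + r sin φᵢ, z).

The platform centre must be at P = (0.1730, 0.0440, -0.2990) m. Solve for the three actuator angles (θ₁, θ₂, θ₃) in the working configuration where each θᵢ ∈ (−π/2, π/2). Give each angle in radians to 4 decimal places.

θ₁ = -0.2616, θ₂ = 0.7853, θ₃ = 1.0472

rotate P by −φ1: (0.1730, 0.0440, -0.2990)
  A=-0.0830, B=-0.2990, C=(l²−L²−A²−y'²−z²)/(2L)=-0.0028
  γ=atan2(-0.2990,-0.0830)=-1.8416;  ψ=arccos(-0.0092)=1.5800;  θ1=γ+ψ≈-0.2616
rotate P by −φ2: (-0.0484, -0.1718, -0.2990)
  e−x'=0.1384;  (l²−L²−(e−x')²−y'²−z²)/2L = -0.1135
  θ2 = atan2(B,A) + arccos(C/0.3295) = 0.7853
φ3=240.0° → target in arm frame (-0.1246, 0.1278)
  A=0.2146, B=-0.2990, C=(l²−L²−A²−y'²−z²)/(2L)=-0.1517
  θ3 = atan2(B,A) + arccos(C/0.3680) = 1.0472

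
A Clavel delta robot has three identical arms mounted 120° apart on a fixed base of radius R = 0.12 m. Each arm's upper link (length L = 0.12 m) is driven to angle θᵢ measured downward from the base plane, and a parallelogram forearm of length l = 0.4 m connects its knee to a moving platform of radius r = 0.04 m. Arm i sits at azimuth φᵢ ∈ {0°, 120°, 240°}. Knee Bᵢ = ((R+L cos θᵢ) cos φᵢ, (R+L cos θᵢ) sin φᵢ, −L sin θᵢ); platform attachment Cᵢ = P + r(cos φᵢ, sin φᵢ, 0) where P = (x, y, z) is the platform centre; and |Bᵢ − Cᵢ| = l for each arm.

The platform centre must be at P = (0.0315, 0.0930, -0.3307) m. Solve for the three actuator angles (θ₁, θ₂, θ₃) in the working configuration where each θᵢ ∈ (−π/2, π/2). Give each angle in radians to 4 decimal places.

arm 1 (φ=0.0°): x'=0.0315, y'=0.0930
  A cos θ + B sin θ = C:  0.0485·cos θ + -0.3307·sin θ = 0.1052
  γ=atan2(-0.3307,0.0485)=-1.4252;  ψ=arccos(0.3146)=1.2508;  θ1=γ+ψ≈-0.1744
φ2=120.0° → target in arm frame (0.0648, -0.0738)
  A=0.0152, B=-0.3307, C=(l²−L²−A²−y'²−z²)/(2L)=0.1273
  √(A²+B²)=0.3310;  θ2 = -1.5248+1.1759 ≈ -0.3489
arm 3 (φ=240.0°): x'=-0.0963, y'=-0.0192
  e−x'=0.1763;  (l²−L²−(e−x')²−y'²−z²)/2L = 0.0200
  γ=atan2(-0.3307,0.1763)=-1.0810;  ψ=arccos(0.0533)=1.5175;  θ3=γ+ψ≈0.4365

θ₁ = -0.1744, θ₂ = -0.3489, θ₃ = 0.4365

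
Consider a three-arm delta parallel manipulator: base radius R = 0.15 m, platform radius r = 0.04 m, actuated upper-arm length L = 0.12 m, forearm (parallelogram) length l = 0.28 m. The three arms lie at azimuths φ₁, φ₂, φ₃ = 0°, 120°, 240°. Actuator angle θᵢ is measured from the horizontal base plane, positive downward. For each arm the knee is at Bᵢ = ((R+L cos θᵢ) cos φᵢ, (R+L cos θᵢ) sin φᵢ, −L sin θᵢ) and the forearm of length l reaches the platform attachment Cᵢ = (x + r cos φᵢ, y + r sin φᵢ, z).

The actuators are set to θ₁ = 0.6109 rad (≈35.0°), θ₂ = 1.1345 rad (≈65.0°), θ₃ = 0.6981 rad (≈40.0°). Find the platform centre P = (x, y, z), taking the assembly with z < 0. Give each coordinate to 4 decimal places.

(0.0356, -0.0454, -0.2845)

φ1=0.0°: virtual centre (0.2083, 0.0000, -0.0688), radius l
φ2=120.0°: virtual centre (-0.0804, 0.1392, -0.1088), radius l
arm 3 at φ=240.0°: (R−r)+L cos θ3 = 0.2019;  O3 = (-0.1010, -0.1749, -0.0771)
subtract pairs → two planes through P
linear system: -0.5773x+0.2784y = -0.0105−-0.0799z; -0.6185x+-0.3497y = -0.0014−-0.0166z
det = 0.3741;  x = 0.0108+-0.0870z,  y = -0.0151+0.1064z
into |P−O₁|² = l²: 1.0189z² + 0.1688z + -0.0344 = 0;  Δ = 0.1689;  z = -0.2845 or 0.1188 → z<0 root = -0.2845
x = 0.0356, y = -0.0454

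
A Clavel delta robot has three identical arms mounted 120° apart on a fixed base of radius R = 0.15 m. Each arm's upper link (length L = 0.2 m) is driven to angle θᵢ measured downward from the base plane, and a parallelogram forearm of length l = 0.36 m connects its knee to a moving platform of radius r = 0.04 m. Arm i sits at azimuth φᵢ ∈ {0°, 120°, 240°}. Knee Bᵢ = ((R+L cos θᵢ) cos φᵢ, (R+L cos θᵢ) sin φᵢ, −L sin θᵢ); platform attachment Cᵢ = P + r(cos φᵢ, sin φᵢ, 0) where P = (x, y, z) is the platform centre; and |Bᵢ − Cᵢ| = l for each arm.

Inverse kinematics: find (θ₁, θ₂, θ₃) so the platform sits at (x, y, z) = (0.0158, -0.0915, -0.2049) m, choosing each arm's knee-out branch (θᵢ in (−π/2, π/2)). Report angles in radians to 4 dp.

arm 1 (φ=0.0°): x'=0.0158, y'=-0.0915
  A=0.0942, B=-0.2049, C=(l²−L²−A²−y'²−z²)/(2L)=0.0759
  √(A²+B²)=0.2255;  θ1 = -1.1399+1.2274 ≈ 0.0875
φ2=120.0° → target in arm frame (-0.0871, 0.0321)
  A=0.1971, B=-0.2049, C=(l²−L²−A²−y'²−z²)/(2L)=0.0193
  γ=atan2(-0.2049,0.1971)=-0.8047;  ψ=arccos(0.0679)=1.5028;  θ2=γ+ψ≈0.6981
φ3=240.0° → target in arm frame (0.0713, 0.0594)
  A=0.0387, B=-0.2049, C=(l²−L²−A²−y'²−z²)/(2L)=0.1065
  γ=atan2(-0.2049,0.0387)=-1.3843;  ψ=arccos(0.5106)=1.0349;  θ3=γ+ψ≈-0.3494

θ₁ = 0.0875, θ₂ = 0.6981, θ₃ = -0.3494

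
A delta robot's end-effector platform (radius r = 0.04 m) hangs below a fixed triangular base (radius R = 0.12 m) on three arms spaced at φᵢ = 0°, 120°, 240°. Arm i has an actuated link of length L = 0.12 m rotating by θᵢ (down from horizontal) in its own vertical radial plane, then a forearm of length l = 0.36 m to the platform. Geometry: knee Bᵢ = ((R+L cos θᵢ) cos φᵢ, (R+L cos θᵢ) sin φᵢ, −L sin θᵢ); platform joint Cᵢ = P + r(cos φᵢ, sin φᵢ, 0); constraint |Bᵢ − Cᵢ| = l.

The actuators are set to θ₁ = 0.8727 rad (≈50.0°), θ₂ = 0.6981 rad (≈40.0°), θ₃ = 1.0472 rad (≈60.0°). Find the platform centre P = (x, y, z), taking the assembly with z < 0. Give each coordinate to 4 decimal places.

O1 = (0.1571·cos0.0°, 0.1571·sin0.0°, -0.0919) = (0.1571, 0.0000, -0.0919)
φ2=120.0°: virtual centre (-0.0860, 0.1489, -0.0771), radius l
O3 = (0.1400·cos240.0°, 0.1400·sin240.0°, -0.1039) = (-0.0700, -0.1212, -0.1039)
|O₂|²−|O₁|² = 0.0024;  |O₃|²−|O₁|² = -0.0027
linear system: -0.4862x+0.2978y = 0.0024−0.0296z; -0.4543x+-0.2425y = -0.0027−-0.0240z
Cramer: x(z) = 0.0010+0.0001z;  y(z) = 0.0095-0.0992z
sphere 1 gives Az²+Bz+C=0 with A=1.0098, B=0.1819, C=-0.0967;  B²−4AC=0.4236;  roots -0.4123, 0.2322;  negative root z = -0.4123
x = 0.0009, y = 0.0504

(0.0009, 0.0504, -0.4123)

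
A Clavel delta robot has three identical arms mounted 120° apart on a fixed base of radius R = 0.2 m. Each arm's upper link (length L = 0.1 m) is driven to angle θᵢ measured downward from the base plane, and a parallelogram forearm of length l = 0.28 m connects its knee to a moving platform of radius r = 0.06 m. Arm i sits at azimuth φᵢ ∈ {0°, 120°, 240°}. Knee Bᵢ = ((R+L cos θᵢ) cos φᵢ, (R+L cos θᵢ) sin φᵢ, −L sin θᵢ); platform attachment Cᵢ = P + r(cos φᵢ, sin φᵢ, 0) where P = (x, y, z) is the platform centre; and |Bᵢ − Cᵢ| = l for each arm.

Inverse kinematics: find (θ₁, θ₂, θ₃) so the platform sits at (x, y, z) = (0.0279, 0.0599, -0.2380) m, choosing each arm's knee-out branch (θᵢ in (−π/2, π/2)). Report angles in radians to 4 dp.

arm 1 (φ=0.0°): x'=0.0279, y'=0.0599
  A cos θ + B sin θ = C:  0.1121·cos θ + -0.2380·sin θ = -0.0220
  θ1 = atan2(B,A) + arccos(C/0.2631) = 0.5239
rotate P by −φ2: (0.0379, -0.0541, -0.2380)
  A=0.1021, B=-0.2380, C=(l²−L²−A²−y'²−z²)/(2L)=-0.0080
  θ2 = atan2(B,A) + arccos(C/0.2590) = 0.4359
arm 3 (φ=240.0°): x'=-0.0658, y'=-0.0058
  A=0.2058, B=-0.2380, C=(l²−L²−A²−y'²−z²)/(2L)=-0.1532
  √(A²+B²)=0.3147;  θ3 = -0.8578+2.0793 ≈ 1.2216

θ₁ = 0.5239, θ₂ = 0.4359, θ₃ = 1.2216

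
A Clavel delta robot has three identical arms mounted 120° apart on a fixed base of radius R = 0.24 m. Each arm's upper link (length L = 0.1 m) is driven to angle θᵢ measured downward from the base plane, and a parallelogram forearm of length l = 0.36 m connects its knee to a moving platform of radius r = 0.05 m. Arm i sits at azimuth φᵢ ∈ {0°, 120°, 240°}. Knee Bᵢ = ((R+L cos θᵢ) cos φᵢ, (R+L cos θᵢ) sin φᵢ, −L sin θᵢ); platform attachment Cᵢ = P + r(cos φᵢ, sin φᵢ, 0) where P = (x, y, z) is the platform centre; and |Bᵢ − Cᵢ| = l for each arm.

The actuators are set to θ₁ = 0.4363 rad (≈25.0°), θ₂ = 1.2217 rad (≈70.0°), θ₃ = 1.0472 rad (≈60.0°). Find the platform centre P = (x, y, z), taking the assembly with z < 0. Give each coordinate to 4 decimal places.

φ1=0.0°: virtual centre (0.2806, 0.0000, -0.0423), radius l
φ2=120.0°: virtual centre (-0.1121, 0.1942, -0.0940), radius l
centre 3 = (0.2400·cos240.0°, 0.2400·sin240.0°, -0.0866) = (-0.1200, -0.2078, -0.0866)
|centre ₂|²−|centre ₁|² = -0.0214;  |centre ₃|²−|centre ₁|² = -0.0154
linear system: -0.7855x+0.3883y = -0.0214−-0.1034z; -0.8013x+-0.4157y = -0.0154−-0.0887z
Cramer: x(z) = 0.0234-0.1214z;  y(z) = -0.0079+0.0207z
quadratic in z: (1.0152)z²+(0.1467)z+(-0.0616)=0, √Δ=0.5211 → z ∈ {-0.3289, 0.1844}; z = -0.3289 (taking z<0)
x = 0.0633, y = -0.0147

(0.0633, -0.0147, -0.3289)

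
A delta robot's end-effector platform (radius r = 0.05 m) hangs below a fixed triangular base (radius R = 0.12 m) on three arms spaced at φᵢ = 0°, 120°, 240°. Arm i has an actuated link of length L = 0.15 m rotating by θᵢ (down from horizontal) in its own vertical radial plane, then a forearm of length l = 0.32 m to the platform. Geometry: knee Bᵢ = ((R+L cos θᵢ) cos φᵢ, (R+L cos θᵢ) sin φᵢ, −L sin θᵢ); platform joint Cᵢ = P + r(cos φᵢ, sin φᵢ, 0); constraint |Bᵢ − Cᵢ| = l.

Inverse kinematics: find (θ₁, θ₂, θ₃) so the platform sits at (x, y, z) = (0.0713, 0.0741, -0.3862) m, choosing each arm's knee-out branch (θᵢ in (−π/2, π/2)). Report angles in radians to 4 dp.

φ1=0.0° → target in arm frame (0.0713, 0.0741)
  A=-0.0013, B=-0.3862, C=(l²−L²−A²−y'²−z²)/(2L)=-0.2491
  γ=atan2(-0.3862,-0.0013)=-1.5742;  ψ=arccos(-0.6451)=2.2720;  θ1=γ+ψ≈0.6978
rotate P by −φ2: (0.0285, -0.0988, -0.3862)
  e−x'=0.0415;  (l²−L²−(e−x')²−y'²−z²)/2L = -0.2691
  √(A²+B²)=0.3884;  θ2 = -1.4638+2.3362 ≈ 0.8724
arm 3 (φ=240.0°): x'=-0.0998, y'=0.0247
  A=0.1698, B=-0.3862, C=(l²−L²−A²−y'²−z²)/(2L)=-0.3290
  θ3 = atan2(B,A) + arccos(C/0.4219) = 1.3087

θ₁ = 0.6978, θ₂ = 0.8724, θ₃ = 1.3087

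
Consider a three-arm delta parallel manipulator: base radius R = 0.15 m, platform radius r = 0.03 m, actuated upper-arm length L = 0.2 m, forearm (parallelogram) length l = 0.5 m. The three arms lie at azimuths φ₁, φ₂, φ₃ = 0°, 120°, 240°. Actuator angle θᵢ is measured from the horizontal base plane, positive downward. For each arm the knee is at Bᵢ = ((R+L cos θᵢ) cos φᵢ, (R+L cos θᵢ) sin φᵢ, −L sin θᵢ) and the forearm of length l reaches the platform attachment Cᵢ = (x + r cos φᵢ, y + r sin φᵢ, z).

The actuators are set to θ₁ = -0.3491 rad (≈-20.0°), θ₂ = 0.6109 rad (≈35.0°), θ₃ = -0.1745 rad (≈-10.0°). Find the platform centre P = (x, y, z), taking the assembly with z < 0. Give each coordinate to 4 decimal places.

(0.0926, -0.1162, -0.3676)

φ1=0.0°: virtual centre (0.3079, 0.0000, 0.0684), radius l
arm 2 at φ=120.0°: ρ2 = 0.2838;  O2 = (-0.1419, 0.2458, -0.1147)
arm 3 at φ=240.0°: ρ3 = 0.3170;  O3 = (-0.1585, -0.2745, 0.0347)
|O₂|²−|O₁|² = -0.0058;  |O₃|²−|O₁|² = 0.0022
linear system: -0.8997x+0.4916y = -0.0058−-0.3663z; -0.9328x+-0.5490y = 0.0022−-0.0674z
Cramer: x(z) = 0.0022-0.2459z;  y(z) = -0.0077+0.2951z
into |P−O₁|² = l²: 1.1475z² + 0.0090z + -0.1518 = 0;  Δ = 0.6968;  z = -0.3676 or 0.3598 → z<0 root = -0.3676
x = 0.0926, y = -0.1162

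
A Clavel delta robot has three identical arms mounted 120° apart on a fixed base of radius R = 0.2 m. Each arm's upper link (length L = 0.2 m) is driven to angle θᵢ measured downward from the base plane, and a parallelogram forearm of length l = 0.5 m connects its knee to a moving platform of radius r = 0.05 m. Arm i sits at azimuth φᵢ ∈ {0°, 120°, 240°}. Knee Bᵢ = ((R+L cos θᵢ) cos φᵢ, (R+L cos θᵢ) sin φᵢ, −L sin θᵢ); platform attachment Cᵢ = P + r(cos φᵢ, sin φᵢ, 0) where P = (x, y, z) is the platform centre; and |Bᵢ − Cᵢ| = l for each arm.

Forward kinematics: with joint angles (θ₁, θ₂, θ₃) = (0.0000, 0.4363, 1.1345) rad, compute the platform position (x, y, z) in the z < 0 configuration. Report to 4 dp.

(0.1505, 0.1312, -0.4393)

arm 1 at φ=0.0°: (R−r)+L cos θ1 = 0.3500;  centre 1 = (0.3500, 0.0000, 0.0000)
φ2=120.0°: virtual centre (-0.1656, 0.2869, -0.0845), radius l
centre 3 = (0.2345·cos240.0°, 0.2345·sin240.0°, -0.1813) = (-0.1173, -0.2031, -0.1813)
subtract pairs → two planes through P
linear system: -1.0313x+0.5738y = -0.0056−-0.1690z; -0.9345x+-0.4062y = -0.0346−-0.3625z
det = 0.9551;  x = 0.0232+-0.2897z,  y = 0.0319+-0.2260z
into |P−centre ₁|² = l²: 1.1350z² + 0.1749z + -0.1422 = 0;  Δ = 0.6761;  z = -0.4393 or 0.2852 → z<0 root = -0.4393
x = 0.1505, y = 0.1312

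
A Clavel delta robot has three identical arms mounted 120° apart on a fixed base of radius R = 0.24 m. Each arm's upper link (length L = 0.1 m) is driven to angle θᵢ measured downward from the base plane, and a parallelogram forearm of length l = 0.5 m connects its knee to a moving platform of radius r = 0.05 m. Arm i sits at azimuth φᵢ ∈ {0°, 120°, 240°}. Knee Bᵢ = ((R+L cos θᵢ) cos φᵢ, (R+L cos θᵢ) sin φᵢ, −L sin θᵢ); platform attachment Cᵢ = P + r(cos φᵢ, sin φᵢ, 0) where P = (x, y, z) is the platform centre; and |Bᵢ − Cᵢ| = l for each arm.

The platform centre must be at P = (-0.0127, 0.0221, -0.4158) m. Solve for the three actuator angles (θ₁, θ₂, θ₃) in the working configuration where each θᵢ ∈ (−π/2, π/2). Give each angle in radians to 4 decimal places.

θ₁ = 0.1740, θ₂ = -0.0875, θ₃ = 0.1745

arm 1 (φ=0.0°): x'=-0.0127, y'=0.0221
  A cos θ + B sin θ = C:  0.2027·cos θ + -0.4158·sin θ = 0.1277
  θ1 = atan2(B,A) + arccos(C/0.4626) = 0.1740
rotate P by −φ2: (0.0255, -0.0001, -0.4158)
  A cos θ + B sin θ = C:  0.1645·cos θ + -0.4158·sin θ = 0.2002
  γ=atan2(-0.4158,0.1645)=-1.1940;  ψ=arccos(0.4478)=1.1065;  θ2=γ+ψ≈-0.0875
arm 3 (φ=240.0°): x'=-0.0128, y'=-0.0220
  e−x'=0.2028;  (l²−L²−(e−x')²−y'²−z²)/2L = 0.1275
  θ3 = atan2(B,A) + arccos(C/0.4626) = 0.1745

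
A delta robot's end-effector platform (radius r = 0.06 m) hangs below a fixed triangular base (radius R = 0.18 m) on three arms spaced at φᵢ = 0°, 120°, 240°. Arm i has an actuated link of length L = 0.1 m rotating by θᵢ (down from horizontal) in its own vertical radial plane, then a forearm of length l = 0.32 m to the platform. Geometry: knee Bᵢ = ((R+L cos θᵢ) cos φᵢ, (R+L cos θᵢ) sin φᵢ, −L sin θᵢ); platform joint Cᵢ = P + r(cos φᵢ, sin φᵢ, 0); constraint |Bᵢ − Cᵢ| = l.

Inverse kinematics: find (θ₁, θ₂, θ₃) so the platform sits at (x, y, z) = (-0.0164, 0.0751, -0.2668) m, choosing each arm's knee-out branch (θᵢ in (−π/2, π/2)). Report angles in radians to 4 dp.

arm 1 (φ=0.0°): x'=-0.0164, y'=0.0751
  A cos θ + B sin θ = C:  0.1364·cos θ + -0.2668·sin θ = -0.0151
  γ=atan2(-0.2668,0.1364)=-1.0982;  ψ=arccos(-0.0505)=1.6213;  θ1=γ+ψ≈0.5231
rotate P by −φ2: (0.0732, -0.0233, -0.2668)
  A=0.0468, B=-0.2668, C=(l²−L²−A²−y'²−z²)/(2L)=0.0924
  γ=atan2(-0.2668,0.0468)=-1.3973;  ψ=arccos(0.3412)=1.2226;  θ2=γ+ψ≈-0.1747
φ3=240.0° → target in arm frame (-0.0568, -0.0518)
  A cos θ + B sin θ = C:  0.1768·cos θ + -0.2668·sin θ = -0.0637
  θ3 = atan2(B,A) + arccos(C/0.3201) = 0.7856

θ₁ = 0.5231, θ₂ = -0.1747, θ₃ = 0.7856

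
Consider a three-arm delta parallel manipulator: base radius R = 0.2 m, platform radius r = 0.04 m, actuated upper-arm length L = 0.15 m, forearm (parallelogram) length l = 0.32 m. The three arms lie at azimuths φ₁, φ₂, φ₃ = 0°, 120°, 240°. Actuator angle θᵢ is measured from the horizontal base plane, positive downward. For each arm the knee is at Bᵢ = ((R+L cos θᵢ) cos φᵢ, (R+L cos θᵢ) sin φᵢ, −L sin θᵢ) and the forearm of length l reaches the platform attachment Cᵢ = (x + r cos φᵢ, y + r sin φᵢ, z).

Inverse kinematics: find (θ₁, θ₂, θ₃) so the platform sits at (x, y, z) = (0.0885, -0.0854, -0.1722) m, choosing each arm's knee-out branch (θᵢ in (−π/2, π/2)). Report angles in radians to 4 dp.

arm 1 (φ=0.0°): x'=0.0885, y'=-0.0854
  A cos θ + B sin θ = C:  0.0715·cos θ + -0.1722·sin θ = 0.1261
  γ=atan2(-0.1722,0.0715)=-1.1772;  ψ=arccos(0.6765)=0.8278;  θ1=γ+ψ≈-0.3495
rotate P by −φ2: (-0.1182, -0.0339, -0.1722)
  A cos θ + B sin θ = C:  0.2782·cos θ + -0.1722·sin θ = -0.0943
  γ=atan2(-0.1722,0.2782)=-0.5542;  ψ=arccos(-0.2884)=1.8633;  θ2=γ+ψ≈1.3091
arm 3 (φ=240.0°): x'=0.0297, y'=0.1193
  e−x'=0.1303;  (l²−L²−(e−x')²−y'²−z²)/2L = 0.0634
  √(A²+B²)=0.2159;  θ3 = -0.9231+1.2727 ≈ 0.3496

θ₁ = -0.3495, θ₂ = 1.3091, θ₃ = 0.3496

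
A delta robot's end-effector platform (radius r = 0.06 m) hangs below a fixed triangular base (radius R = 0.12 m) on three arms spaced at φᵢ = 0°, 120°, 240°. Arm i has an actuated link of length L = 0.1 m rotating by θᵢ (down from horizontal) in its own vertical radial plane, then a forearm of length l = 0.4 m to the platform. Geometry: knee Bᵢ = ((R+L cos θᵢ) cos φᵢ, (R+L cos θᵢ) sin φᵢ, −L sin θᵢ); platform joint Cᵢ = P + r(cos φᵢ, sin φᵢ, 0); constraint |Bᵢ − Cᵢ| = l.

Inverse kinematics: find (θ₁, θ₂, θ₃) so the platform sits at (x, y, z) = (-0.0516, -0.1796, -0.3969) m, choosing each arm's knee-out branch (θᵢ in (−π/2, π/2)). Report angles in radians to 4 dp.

θ₁ = 0.9602, θ₂ = 1.2218, θ₃ = 0.0003

φ1=0.0° → target in arm frame (-0.0516, -0.1796)
  A=0.1116, B=-0.3969, C=(l²−L²−A²−y'²−z²)/(2L)=-0.2612
  θ1 = atan2(B,A) + arccos(C/0.4123) = 0.9602
arm 2 (φ=120.0°): x'=-0.1297, y'=0.1345
  A cos θ + B sin θ = C:  0.1897·cos θ + -0.3969·sin θ = -0.3081
  θ2 = atan2(B,A) + arccos(C/0.4399) = 1.2218
arm 3 (φ=240.0°): x'=0.1813, y'=0.0451
  A=-0.1213, B=-0.3969, C=(l²−L²−A²−y'²−z²)/(2L)=-0.1214
  θ3 = atan2(B,A) + arccos(C/0.4150) = 0.0003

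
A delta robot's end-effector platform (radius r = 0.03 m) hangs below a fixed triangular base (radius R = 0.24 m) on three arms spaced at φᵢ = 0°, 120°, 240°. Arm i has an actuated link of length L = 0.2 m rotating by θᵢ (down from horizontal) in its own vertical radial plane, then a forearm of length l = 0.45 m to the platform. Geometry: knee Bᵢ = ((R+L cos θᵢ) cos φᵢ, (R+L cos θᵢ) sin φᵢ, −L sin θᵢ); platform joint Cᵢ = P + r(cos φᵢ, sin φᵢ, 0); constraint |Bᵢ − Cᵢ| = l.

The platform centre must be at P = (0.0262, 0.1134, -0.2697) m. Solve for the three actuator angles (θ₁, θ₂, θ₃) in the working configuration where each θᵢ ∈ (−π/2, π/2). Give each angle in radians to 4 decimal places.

rotate P by −φ1: (0.0262, 0.1134, -0.2697)
  A cos θ + B sin θ = C:  0.1838·cos θ + -0.2697·sin θ = 0.1078
  √(A²+B²)=0.3264;  θ1 = -0.9726+1.2342 ≈ 0.2616
φ2=120.0° → target in arm frame (0.0851, -0.0794)
  e−x'=0.1249;  (l²−L²−(e−x')²−y'²−z²)/2L = 0.1697
  γ=atan2(-0.2697,0.1249)=-1.1371;  ψ=arccos(0.5708)=0.9633;  θ2=γ+ψ≈-0.1738
arm 3 (φ=240.0°): x'=-0.1113, y'=-0.0340
  e−x'=0.3213;  (l²−L²−(e−x')²−y'²−z²)/2L = -0.0366
  √(A²+B²)=0.4195;  θ3 = -0.6983+1.6581 ≈ 0.9598

θ₁ = 0.2616, θ₂ = -0.1738, θ₃ = 0.9598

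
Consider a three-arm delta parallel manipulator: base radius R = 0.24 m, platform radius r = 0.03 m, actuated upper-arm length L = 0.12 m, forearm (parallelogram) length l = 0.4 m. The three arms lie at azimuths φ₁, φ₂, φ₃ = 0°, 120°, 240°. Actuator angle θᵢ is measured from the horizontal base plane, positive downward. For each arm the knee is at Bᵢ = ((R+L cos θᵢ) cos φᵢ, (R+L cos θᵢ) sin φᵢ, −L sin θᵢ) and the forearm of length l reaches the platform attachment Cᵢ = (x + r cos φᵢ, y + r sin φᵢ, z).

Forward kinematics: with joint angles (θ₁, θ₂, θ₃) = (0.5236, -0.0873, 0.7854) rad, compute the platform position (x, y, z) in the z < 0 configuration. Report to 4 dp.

(-0.0110, 0.0633, -0.2845)

arm 1 at φ=0.0°: e+L cos θ1 = 0.3139;  S1 = (0.3139, 0.0000, -0.0600)
arm 2 at φ=120.0°: e+L cos θ2 = 0.3295;  S2 = (-0.1648, 0.2854, 0.0105)
S3 = (0.2949·cos240.0°, 0.2949·sin240.0°, -0.0849) = (-0.1474, -0.2553, -0.0849)
|S₂|²−|S₁|² = 0.0066;  |S₃|²−|S₁|² = -0.0080
linear system: -0.9574x+0.5708y = 0.0066−0.1409z; -0.9227x+-0.5107y = -0.0080−-0.0497z
det = 1.0156;  x = 0.0012+0.0429z,  y = 0.0135+-0.1749z
sphere 1 gives Az²+Bz+C=0 with A=1.0324, B=0.0884, C=-0.0584;  B²−4AC=0.2491;  roots -0.2845, 0.1989;  negative root z = -0.2845
x = -0.0110, y = 0.0633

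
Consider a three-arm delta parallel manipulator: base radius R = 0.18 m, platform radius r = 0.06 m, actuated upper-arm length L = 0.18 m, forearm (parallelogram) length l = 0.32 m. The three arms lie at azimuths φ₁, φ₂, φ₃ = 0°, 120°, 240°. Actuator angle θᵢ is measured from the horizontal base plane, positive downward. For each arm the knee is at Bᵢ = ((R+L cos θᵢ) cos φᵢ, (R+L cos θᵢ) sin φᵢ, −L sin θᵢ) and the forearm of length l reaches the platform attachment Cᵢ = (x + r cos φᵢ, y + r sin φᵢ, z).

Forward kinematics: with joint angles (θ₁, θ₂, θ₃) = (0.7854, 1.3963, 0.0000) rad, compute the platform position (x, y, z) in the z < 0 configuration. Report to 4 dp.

arm 1 at φ=0.0°: e+L cos θ1 = 0.2473;  centre 1 = (0.2473, 0.0000, -0.1273)
centre 2 = (0.1513·cos120.0°, 0.1513·sin120.0°, -0.1773) = (-0.0756, 0.1310, -0.1773)
arm 3 at φ=240.0°: e+L cos θ3 = 0.3000;  centre 3 = (-0.1500, -0.2598, 0.0000)
eliminate P² terms by subtracting sphere 1 from 2 and 3
linear system: -0.6458x+0.2620y = -0.0230−-0.1000z; -0.7946x+-0.5196y = 0.0127−0.2546z
Cramer: x(z) = 0.0159+0.0271z;  y(z) = -0.0487+0.4484z
sphere 1 gives Az²+Bz+C=0 with A=1.2018, B=0.1983, C=-0.0303;  B²−4AC=0.1850;  roots -0.2615, 0.0964;  negative root z = -0.2615
x = 0.0088, y = -0.1660

(0.0088, -0.1660, -0.2615)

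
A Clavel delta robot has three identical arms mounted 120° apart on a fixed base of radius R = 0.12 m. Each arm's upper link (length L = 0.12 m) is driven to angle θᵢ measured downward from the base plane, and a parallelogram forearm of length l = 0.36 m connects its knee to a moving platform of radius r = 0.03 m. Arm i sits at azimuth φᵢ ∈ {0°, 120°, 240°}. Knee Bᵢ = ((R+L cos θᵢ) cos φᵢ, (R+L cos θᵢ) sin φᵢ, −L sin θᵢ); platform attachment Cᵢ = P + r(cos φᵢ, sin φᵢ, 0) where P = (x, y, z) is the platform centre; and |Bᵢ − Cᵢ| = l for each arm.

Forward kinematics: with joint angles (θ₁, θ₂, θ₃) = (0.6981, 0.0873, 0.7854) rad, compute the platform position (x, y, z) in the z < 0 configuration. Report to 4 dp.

S1 = (0.1819·cos0.0°, 0.1819·sin0.0°, -0.0771) = (0.1819, 0.0000, -0.0771)
S2 = (0.2095·cos120.0°, 0.2095·sin120.0°, -0.0105) = (-0.1048, 0.1815, -0.0105)
arm 3 at φ=240.0°: e+L cos θ3 = 0.1749;  S3 = (-0.0874, -0.1514, -0.0849)
eliminate P² terms by subtracting sphere 1 from 2 and 3
linear system: -0.5734x+0.3629y = 0.0050−0.1333z; -0.5387x+-0.3029y = -0.0013−-0.0154z
Cramer: x(z) = -0.0028+0.0942z;  y(z) = 0.0092-0.2186z
sphere 1 gives Az²+Bz+C=0 with A=1.0566, B=0.1154, C=-0.0894;  B²−4AC=0.3913;  roots -0.3506, 0.2414;  negative root z = -0.3506
x = -0.0359, y = 0.0859

(-0.0359, 0.0859, -0.3506)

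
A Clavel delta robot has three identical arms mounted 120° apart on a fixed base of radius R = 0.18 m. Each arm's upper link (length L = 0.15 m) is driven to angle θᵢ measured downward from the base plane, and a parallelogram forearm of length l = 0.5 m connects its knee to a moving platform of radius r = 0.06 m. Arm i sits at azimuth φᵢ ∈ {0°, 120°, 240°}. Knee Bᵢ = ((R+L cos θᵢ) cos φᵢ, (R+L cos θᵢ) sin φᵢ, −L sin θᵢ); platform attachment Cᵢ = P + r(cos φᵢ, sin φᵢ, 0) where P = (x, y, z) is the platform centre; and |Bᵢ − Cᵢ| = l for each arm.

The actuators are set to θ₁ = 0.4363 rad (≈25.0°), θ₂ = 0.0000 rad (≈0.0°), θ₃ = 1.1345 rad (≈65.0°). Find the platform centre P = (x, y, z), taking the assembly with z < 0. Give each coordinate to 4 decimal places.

O1 = (0.2559·cos0.0°, 0.2559·sin0.0°, -0.0634) = (0.2559, 0.0000, -0.0634)
arm 2 at φ=120.0°: (R−r)+L cos θ2 = 0.2700;  O2 = (-0.1350, 0.2338, 0.0000)
arm 3 at φ=240.0°: (R−r)+L cos θ3 = 0.1834;  O3 = (-0.0917, -0.1588, -0.1359)
eliminate P² terms by subtracting sphere 1 from 2 and 3
[-0.7819 0.4677 0.1268]·P = 0.0034;  [-0.6953 -0.3176 -0.1451]·P = -0.0174
Cramer: x(z) = 0.0123-0.0481z;  y(z) = 0.0278-0.3515z
sphere 1 gives Az²+Bz+C=0 with A=1.1259, B=0.1307, C=-0.1859;  B²−4AC=0.8541;  roots -0.4684, 0.3524;  negative root z = -0.4684
x = 0.0349, y = 0.1925

(0.0349, 0.1925, -0.4684)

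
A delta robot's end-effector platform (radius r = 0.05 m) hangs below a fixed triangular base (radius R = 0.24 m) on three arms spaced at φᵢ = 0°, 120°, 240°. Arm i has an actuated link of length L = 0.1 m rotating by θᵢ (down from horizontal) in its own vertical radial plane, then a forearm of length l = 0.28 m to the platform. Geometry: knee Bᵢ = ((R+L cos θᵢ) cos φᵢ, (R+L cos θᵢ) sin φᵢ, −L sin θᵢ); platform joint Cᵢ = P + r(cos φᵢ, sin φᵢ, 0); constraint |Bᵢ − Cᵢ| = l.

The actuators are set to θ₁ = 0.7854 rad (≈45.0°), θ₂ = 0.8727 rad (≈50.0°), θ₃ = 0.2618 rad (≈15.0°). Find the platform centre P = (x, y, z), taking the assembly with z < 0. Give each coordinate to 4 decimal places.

arm 1 at φ=0.0°: (R−r)+L cos θ1 = 0.2607;  centre 1 = (0.2607, 0.0000, -0.0707)
arm 2 at φ=120.0°: (R−r)+L cos θ2 = 0.2543;  centre 2 = (-0.1271, 0.2202, -0.0766)
centre 3 = (0.2866·cos240.0°, 0.2866·sin240.0°, -0.0259) = (-0.1433, -0.2482, -0.0259)
eliminate P² terms by subtracting sphere 1 from 2 and 3
plane₁₂: -0.7757x+0.4404y+-0.0118z = -0.0024
Cramer: x(z) = -0.0042+0.0454z;  y(z) = -0.0130+0.1067z
sphere 1 gives Az²+Bz+C=0 with A=1.0135, B=0.1146, C=-0.0031;  B²−4AC=0.0255;  roots -0.1353, 0.0222;  negative root z = -0.1353
x = -0.0104, y = -0.0274

(-0.0104, -0.0274, -0.1353)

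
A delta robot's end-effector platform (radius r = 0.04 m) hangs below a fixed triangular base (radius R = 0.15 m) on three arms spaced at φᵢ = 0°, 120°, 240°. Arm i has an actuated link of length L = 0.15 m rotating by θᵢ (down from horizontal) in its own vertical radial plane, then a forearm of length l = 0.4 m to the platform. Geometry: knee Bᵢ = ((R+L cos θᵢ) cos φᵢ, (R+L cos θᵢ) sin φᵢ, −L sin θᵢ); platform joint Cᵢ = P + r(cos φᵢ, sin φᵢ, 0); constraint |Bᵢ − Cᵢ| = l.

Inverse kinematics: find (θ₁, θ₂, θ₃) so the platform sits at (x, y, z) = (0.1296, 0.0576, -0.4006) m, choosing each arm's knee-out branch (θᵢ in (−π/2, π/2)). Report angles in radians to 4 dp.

φ1=0.0° → target in arm frame (0.1296, 0.0576)
  e−x'=-0.0196;  (l²−L²−(e−x')²−y'²−z²)/2L = -0.0889
  θ1 = atan2(B,A) + arccos(C/0.4011) = 0.1747
rotate P by −φ2: (-0.0149, -0.1410, -0.4006)
  e−x'=0.1249;  (l²−L²−(e−x')²−y'²−z²)/2L = -0.1949
  √(A²+B²)=0.4196;  θ2 = -1.2685+2.0539 ≈ 0.7854
rotate P by −φ3: (-0.1147, 0.0834, -0.4006)
  A cos θ + B sin θ = C:  0.2247·cos θ + -0.4006·sin θ = -0.2681
  √(A²+B²)=0.4593;  θ3 = -1.0596+2.1940 ≈ 1.1344

θ₁ = 0.1747, θ₂ = 0.7854, θ₃ = 1.1344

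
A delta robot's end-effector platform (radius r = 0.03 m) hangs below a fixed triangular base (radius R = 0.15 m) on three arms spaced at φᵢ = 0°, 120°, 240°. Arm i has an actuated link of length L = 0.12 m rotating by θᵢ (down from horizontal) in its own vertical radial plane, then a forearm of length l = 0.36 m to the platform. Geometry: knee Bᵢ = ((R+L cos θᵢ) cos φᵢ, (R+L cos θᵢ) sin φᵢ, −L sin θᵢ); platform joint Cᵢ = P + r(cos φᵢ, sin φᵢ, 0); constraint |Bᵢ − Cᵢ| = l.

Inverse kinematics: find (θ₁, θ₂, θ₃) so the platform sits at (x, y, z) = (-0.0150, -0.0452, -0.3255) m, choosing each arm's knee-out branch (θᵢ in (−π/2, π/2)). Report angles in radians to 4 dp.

θ₁ = 0.5238, θ₂ = 0.6111, θ₃ = 0.1745

arm 1 (φ=0.0°): x'=-0.0150, y'=-0.0452
  A=0.1350, B=-0.3255, C=(l²−L²−A²−y'²−z²)/(2L)=-0.0459
  √(A²+B²)=0.3524;  θ1 = -1.1776+1.7015 ≈ 0.5238
arm 2 (φ=120.0°): x'=-0.0316, y'=0.0356
  e−x'=0.1516;  (l²−L²−(e−x')²−y'²−z²)/2L = -0.0626
  γ=atan2(-0.3255,0.1516)=-1.1348;  ψ=arccos(-0.1742)=1.7459;  θ2=γ+ψ≈0.6111
φ3=240.0° → target in arm frame (0.0466, 0.0096)
  e−x'=0.0734;  (l²−L²−(e−x')²−y'²−z²)/2L = 0.0157
  γ=atan2(-0.3255,0.0734)=-1.3491;  ψ=arccos(0.0472)=1.5236;  θ3=γ+ψ≈0.1745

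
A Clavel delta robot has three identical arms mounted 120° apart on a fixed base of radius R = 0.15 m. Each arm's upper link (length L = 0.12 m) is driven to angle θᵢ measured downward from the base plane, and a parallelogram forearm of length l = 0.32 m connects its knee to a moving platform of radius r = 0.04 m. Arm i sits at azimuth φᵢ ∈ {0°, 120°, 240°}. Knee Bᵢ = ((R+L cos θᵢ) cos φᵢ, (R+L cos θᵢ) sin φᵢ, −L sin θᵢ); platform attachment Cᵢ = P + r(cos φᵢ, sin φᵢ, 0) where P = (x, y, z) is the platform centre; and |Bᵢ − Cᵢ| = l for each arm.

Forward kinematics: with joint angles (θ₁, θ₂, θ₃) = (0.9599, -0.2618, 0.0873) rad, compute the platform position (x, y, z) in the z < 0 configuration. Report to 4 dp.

(-0.1073, 0.0247, -0.2394)

arm 1 at φ=0.0°: (R−r)+L cos θ1 = 0.1788;  S1 = (0.1788, 0.0000, -0.0983)
arm 2 at φ=120.0°: (R−r)+L cos θ2 = 0.2259;  S2 = (-0.1130, 0.1956, 0.0311)
S3 = (0.2295·cos240.0°, 0.2295·sin240.0°, -0.0105) = (-0.1148, -0.1988, -0.0105)
eliminate P² terms by subtracting sphere 1 from 2 and 3
[-0.5836 0.3913 0.2587]·P = 0.0104;  [-0.5872 -0.3976 0.1757]·P = 0.0112
Cramer: x(z) = -0.0184+0.3716z;  y(z) = -0.0009-0.1070z
quadratic in z: (1.1495)z²+(0.0502)z+(-0.0538)=0, √Δ=0.5001 → z ∈ {-0.2394, 0.1957}; z = -0.2394 (taking z<0)
x = -0.1073, y = 0.0247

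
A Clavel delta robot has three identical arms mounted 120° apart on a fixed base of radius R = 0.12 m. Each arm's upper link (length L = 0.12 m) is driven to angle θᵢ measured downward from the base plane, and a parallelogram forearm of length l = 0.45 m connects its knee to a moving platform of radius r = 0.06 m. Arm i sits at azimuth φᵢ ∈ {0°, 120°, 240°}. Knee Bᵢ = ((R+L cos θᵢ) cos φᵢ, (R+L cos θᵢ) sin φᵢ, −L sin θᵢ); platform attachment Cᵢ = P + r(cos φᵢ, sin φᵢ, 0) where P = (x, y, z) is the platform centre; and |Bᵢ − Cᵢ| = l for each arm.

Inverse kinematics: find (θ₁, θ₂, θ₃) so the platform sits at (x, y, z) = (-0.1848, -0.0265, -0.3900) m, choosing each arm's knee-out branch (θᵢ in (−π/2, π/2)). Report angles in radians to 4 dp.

θ₁ = 0.7853, θ₂ = -0.0871, θ₃ = -0.2617

φ1=0.0° → target in arm frame (-0.1848, -0.0265)
  A cos θ + B sin θ = C:  0.2448·cos θ + -0.3900·sin θ = -0.1026
  θ1 = atan2(B,A) + arccos(C/0.4605) = 0.7853
φ2=120.0° → target in arm frame (0.0695, 0.1733)
  A=-0.0095, B=-0.3900, C=(l²−L²−A²−y'²−z²)/(2L)=0.0245
  γ=atan2(-0.3900,-0.0095)=-1.5950;  ψ=arccos(0.0628)=1.5079;  θ2=γ+ψ≈-0.0871
φ3=240.0° → target in arm frame (0.1153, -0.1468)
  A cos θ + B sin θ = C:  -0.0553·cos θ + -0.3900·sin θ = 0.0475
  √(A²+B²)=0.3939;  θ3 = -1.7118+1.4500 ≈ -0.2617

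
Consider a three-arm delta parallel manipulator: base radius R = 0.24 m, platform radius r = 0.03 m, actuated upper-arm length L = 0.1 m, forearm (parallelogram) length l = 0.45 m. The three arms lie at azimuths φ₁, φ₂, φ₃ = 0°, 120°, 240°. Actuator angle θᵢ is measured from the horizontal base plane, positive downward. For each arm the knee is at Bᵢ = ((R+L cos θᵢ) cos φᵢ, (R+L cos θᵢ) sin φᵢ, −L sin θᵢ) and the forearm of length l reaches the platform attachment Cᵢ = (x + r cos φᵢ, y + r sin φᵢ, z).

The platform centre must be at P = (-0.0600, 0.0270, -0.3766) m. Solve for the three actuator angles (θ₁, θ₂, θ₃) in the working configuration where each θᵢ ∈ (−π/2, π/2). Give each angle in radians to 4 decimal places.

θ₁ = 0.8723, θ₂ = 0.0870, θ₃ = 0.4365

φ1=0.0° → target in arm frame (-0.0600, 0.0270)
  e−x'=0.2700;  (l²−L²−(e−x')²−y'²−z²)/2L = -0.1148
  √(A²+B²)=0.4634;  θ1 = -0.9488+1.8211 ≈ 0.8723
φ2=120.0° → target in arm frame (0.0534, 0.0385)
  A=0.1566, B=-0.3766, C=(l²−L²−A²−y'²−z²)/(2L)=0.1233
  γ=atan2(-0.3766,0.1566)=-1.1767;  ψ=arccos(0.3024)=1.2636;  θ2=γ+ψ≈0.0870
arm 3 (φ=240.0°): x'=0.0066, y'=-0.0655
  A=0.2034, B=-0.3766, C=(l²−L²−A²−y'²−z²)/(2L)=0.0251
  θ3 = atan2(B,A) + arccos(C/0.4280) = 0.4365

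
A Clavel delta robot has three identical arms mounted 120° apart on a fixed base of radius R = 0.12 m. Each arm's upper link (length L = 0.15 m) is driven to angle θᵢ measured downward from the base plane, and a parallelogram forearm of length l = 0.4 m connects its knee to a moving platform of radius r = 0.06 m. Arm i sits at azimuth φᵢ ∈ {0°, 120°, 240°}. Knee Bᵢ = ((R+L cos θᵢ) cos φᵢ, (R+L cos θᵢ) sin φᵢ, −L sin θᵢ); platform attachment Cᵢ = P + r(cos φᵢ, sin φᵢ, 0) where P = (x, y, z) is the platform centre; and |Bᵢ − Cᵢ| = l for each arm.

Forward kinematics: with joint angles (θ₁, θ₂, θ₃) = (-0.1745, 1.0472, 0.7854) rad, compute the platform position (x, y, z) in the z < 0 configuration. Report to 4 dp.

φ1=0.0°: virtual centre (0.2077, 0.0000, 0.0260), radius l
centre 2 = (0.1350·cos120.0°, 0.1350·sin120.0°, -0.1299) = (-0.0675, 0.1169, -0.1299)
φ3=240.0°: virtual centre (-0.0830, -0.1438, -0.1061), radius l
eliminate P² terms by subtracting sphere 1 from 2 and 3
linear system: -0.5504x+0.2338y = -0.0087−-0.3119z; -0.5815x+-0.2876y = -0.0050−-0.2642z
Cramer: x(z) = 0.0125-0.5148z;  y(z) = -0.0079+0.1221z
quadratic in z: (1.2799)z²+(0.1470)z+(-0.1211)=0, √Δ=0.8011 → z ∈ {-0.3704, 0.2556}; z = -0.3704 (taking z<0)
x = 0.2032, y = -0.0531

(0.2032, -0.0531, -0.3704)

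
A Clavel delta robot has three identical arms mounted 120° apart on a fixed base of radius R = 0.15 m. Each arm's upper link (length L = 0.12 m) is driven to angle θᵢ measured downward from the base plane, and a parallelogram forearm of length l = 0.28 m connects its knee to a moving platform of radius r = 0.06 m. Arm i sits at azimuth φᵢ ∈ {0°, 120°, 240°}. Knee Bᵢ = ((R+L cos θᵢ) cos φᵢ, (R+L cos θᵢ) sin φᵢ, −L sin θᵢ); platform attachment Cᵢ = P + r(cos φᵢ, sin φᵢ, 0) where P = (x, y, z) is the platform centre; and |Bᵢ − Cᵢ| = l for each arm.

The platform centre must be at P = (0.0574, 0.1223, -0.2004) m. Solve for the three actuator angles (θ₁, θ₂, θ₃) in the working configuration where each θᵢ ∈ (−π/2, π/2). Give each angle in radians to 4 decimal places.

φ1=0.0° → target in arm frame (0.0574, 0.1223)
  A=0.0326, B=-0.2004, C=(l²−L²−A²−y'²−z²)/(2L)=0.0326
  θ1 = atan2(B,A) + arccos(C/0.2030) = 0.0001
rotate P by −φ2: (0.0772, -0.1109, -0.2004)
  A cos θ + B sin θ = C:  0.0128·cos θ + -0.2004·sin θ = 0.0474
  √(A²+B²)=0.2008;  θ2 = -1.5071+1.3323 ≈ -0.1748
rotate P by −φ3: (-0.1346, -0.0114, -0.2004)
  e−x'=0.2246;  (l²−L²−(e−x')²−y'²−z²)/2L = -0.1114
  √(A²+B²)=0.3010;  θ3 = -0.7285+1.9500 ≈ 1.2215

θ₁ = 0.0001, θ₂ = -0.1748, θ₃ = 1.2215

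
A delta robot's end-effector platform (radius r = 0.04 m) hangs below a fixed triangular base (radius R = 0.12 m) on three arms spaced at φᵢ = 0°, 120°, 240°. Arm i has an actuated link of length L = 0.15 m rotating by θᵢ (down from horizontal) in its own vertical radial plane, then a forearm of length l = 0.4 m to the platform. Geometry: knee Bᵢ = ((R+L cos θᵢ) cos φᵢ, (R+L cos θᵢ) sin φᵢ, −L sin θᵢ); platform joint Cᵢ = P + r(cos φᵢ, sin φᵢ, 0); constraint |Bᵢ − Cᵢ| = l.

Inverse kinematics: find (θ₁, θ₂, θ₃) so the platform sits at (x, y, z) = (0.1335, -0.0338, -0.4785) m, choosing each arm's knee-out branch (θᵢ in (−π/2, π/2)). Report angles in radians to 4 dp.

θ₁ = 0.6107, θ₂ = 1.3961, θ₃ = 1.2215

φ1=0.0° → target in arm frame (0.1335, -0.0338)
  e−x'=-0.0535;  (l²−L²−(e−x')²−y'²−z²)/2L = -0.3182
  θ1 = atan2(B,A) + arccos(C/0.4815) = 0.6107
φ2=120.0° → target in arm frame (-0.0960, -0.0987)
  A=0.1760, B=-0.4785, C=(l²−L²−A²−y'²−z²)/(2L)=-0.4406
  γ=atan2(-0.4785,0.1760)=-1.2183;  ψ=arccos(-0.8642)=2.6144;  θ2=γ+ψ≈1.3961
φ3=240.0° → target in arm frame (-0.0375, 0.1325)
  A cos θ + B sin θ = C:  0.1175·cos θ + -0.4785·sin θ = -0.4094
  θ3 = atan2(B,A) + arccos(C/0.4927) = 1.2215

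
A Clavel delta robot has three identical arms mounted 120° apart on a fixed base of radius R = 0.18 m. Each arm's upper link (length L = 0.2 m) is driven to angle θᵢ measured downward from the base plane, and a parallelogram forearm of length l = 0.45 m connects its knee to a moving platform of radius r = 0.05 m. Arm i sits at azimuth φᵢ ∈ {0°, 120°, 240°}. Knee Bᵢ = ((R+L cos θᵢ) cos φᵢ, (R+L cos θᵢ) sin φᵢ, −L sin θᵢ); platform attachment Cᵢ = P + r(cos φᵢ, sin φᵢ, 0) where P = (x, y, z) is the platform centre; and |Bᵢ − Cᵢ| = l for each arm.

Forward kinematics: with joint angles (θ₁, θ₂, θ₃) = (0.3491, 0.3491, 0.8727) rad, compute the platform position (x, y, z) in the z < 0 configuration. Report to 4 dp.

arm 1 at φ=0.0°: e+L cos θ1 = 0.3179;  S1 = (0.3179, 0.0000, -0.0684)
arm 2 at φ=120.0°: e+L cos θ2 = 0.3179;  S2 = (-0.1590, 0.2753, -0.0684)
arm 3 at φ=240.0°: e+L cos θ3 = 0.2586;  S3 = (-0.1293, -0.2239, -0.1532)
|S₂|²−|S₁|² = 0.0000;  |S₃|²−|S₁|² = -0.0154
plane₁₂: -0.9538x+0.5507y+0.0000z = 0.0000
Cramer: x(z) = 0.0092-0.1016z;  y(z) = 0.0160-0.1759z
quadratic in z: (1.0413)z²+(0.1939)z+(-0.1023)=0, √Δ=0.6809 → z ∈ {-0.4200, 0.2338}; z = -0.4200 (taking z<0)
x = 0.0519, y = 0.0899

(0.0519, 0.0899, -0.4200)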